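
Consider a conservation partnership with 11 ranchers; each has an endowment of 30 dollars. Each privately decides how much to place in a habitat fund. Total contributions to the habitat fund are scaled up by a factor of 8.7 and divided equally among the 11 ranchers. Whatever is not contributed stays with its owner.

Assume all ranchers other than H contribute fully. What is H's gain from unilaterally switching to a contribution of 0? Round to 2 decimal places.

6.27 dollars

Switching from a contribution of 30 to 0 lets H keep an extra 30 dollars, but lowers the habitat fund by 30, which costs H their own share of that drop: 8.7/11 × 30 = 23.73.
Net gain = 30 − 23.73 = 6.27. The private return per contributed unit (0.7909) is below 1, so free-riding is indeed the best response regardless of what the others do.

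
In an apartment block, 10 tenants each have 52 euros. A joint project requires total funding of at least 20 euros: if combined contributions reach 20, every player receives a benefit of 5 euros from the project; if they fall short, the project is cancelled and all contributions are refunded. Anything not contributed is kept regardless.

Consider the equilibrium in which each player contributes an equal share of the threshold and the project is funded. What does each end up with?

Equal share of the threshold: 20/10 = 2.
At this profile no one gains by cutting their contribution: any cut drops the total below 20, the project is cancelled, contributions are refunded, and the deviator ends with 52, which is less than 52 − 2 + 5 = 55. Contributing more than 2 just wastes the excess. So contributing exactly 2 is a best response.
Each player's payoff: 52 − 2 + 5 = 55.

55 euros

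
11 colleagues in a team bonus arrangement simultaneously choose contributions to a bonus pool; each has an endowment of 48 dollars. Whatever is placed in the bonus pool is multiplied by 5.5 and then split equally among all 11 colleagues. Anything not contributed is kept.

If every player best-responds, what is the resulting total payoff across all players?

Each contributed unit returns 5.5/11 = 0.5000 to its contributor — below 1 — so contributing 0 is dominant for every player. At the Nash equilibrium everyone keeps their 48, and the group total is 11 × 48 = 528.

528.00 dollars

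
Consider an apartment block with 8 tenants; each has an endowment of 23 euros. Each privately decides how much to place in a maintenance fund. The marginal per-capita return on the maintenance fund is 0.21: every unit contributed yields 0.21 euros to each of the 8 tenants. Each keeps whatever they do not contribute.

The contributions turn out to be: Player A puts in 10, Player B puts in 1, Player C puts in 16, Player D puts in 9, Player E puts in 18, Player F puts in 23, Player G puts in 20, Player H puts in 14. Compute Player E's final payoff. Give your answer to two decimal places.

Total contributed: 10 + 1 + 16 + 9 + 18 + 23 + 20 + 14 = 111.
Each receives 0.21 × 111 = 23.31 from the maintenance fund.
Player E keeps 23 − 18 = 5, so Player E's payoff is 5 + 23.31 = 28.31.

28.31 euros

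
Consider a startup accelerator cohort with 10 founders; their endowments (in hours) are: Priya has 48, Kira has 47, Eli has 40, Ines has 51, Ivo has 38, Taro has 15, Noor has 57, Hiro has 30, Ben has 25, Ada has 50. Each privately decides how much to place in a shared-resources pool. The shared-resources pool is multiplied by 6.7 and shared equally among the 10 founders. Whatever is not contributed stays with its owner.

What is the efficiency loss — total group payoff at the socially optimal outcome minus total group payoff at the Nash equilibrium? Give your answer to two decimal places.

2285.70 hours

The private return per contributed unit is 6.7/10 = 0.6700 < 1 for every player regardless of endowment, so the Nash equilibrium is zero contribution and the group total is Σ E_j = 48 + 47 + 40 + 51 + 38 + 15 + 57 + 30 + 25 + 50 = 401.
Each contributed unit returns 6.700 to the group, so the social optimum is full contribution by everyone: group total = 6.700 × 401 = 2686.70.
Efficiency loss = (6.700 − 1) × 401 = 2285.70.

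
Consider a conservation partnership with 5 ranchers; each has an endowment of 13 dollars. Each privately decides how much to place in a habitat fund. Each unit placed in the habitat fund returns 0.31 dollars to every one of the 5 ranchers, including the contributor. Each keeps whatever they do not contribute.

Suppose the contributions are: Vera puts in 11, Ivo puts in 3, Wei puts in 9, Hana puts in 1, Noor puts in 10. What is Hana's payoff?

Total contributed: 11 + 3 + 9 + 1 + 10 = 34.
Each receives 0.31 × 34 = 10.54 from the habitat fund.
Hana keeps 13 − 1 = 12, so Hana's payoff is 12 + 10.54 = 22.54.

22.54 dollars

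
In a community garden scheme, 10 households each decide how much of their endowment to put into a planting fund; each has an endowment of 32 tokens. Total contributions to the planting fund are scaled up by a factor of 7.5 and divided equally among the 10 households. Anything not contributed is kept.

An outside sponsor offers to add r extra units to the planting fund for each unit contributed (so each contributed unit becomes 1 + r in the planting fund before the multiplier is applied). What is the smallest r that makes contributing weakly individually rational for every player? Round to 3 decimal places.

With matching at rate r, one contributed unit becomes (1 + r) in the planting fund and returns 7.5 × (1 + r) / 10 to the contributor.
Setting this equal to 1: 1 + r = 10/7.5 = 1.3333.
So the minimum matching rate is r = 1.3333 − 1 = 0.333.

0.333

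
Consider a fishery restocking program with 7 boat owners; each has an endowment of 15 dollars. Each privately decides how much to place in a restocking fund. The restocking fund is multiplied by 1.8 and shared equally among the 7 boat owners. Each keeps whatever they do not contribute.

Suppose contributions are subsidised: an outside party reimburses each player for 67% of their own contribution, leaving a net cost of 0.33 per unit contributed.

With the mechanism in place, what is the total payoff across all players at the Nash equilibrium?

105.00 dollars

With the mechanism, a contributed unit returns (1.8/7) / 0.33 = 0.7792 per unit of net cost — still below 1 — so contributing 0 remains dominant for every player.
At the Nash equilibrium no one contributes; group total payoff = 7 × 15 = 105.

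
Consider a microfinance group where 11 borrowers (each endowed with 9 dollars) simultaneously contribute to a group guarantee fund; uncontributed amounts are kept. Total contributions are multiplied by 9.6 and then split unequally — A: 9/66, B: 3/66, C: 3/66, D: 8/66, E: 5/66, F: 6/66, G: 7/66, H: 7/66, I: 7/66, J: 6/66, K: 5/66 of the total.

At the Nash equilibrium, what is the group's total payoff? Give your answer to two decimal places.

486.00 dollars

Player j's private return per contributed unit is 9.6 × (j's share). Contributing is weakly dominant for j when that share is at least 1/9.6 = 0.1042, and contributing 0 is dominant otherwise.
A, D, G, H and I are above the threshold, contributing 9 each; the remaining 6 contribute 0. Total contributed: 45.
The group guarantee fund pays out 9.6 × 45 = 432.00 in total (split across the unequal shares, but the aggregate is all that matters for the group sum).
The 6 free-riders keep 9 each, adding 54. Group total = 54 + 432.00 = 486.00.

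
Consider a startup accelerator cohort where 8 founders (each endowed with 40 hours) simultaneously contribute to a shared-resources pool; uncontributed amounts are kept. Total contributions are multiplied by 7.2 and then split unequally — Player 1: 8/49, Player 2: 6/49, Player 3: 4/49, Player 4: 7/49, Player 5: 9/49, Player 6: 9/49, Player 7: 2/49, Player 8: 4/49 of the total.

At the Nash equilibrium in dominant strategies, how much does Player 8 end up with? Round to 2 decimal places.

134.04 hours

A player with share s gets back 7.2·s per unit contributed, so full contribution is dominant for anyone with s > 1/7.2 = 0.1389 and zero contribution is dominant for anyone below.
Player 1, Player 4, Player 5 and Player 6 clear that bar, contributing 40 each; the remaining 4 contribute 0. Total contributed: 160.
Player 8 keeps 40 and receives 7.2 × 160 × 4/49 = 94.04 from the shared-resources pool, for a payoff of 134.04.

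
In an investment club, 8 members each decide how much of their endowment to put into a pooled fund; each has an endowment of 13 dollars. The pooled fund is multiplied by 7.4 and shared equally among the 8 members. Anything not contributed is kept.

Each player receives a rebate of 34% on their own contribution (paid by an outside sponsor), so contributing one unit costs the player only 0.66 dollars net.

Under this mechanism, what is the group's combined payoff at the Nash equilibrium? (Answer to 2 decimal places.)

804.96 dollars

Under the mechanism each unit contributed yields (7.4/8) / 0.66 = 1.4015 back to its contributor per unit of net cost, which exceeds 1, making full contribution the dominant choice for everyone.
At the Nash equilibrium everyone contributes 13. Group total payoff = 8 × (13 × 0.34 + 7.4 × 13) = 804.96.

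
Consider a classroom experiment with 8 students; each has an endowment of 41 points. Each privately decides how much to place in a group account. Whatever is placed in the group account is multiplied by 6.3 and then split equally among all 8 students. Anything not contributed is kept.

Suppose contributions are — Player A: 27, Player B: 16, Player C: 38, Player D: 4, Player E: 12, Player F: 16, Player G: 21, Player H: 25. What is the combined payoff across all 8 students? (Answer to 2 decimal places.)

1170.70 points

Total contributed: 27 + 16 + 38 + 4 + 12 + 16 + 21 + 25 = 159; total kept: 8 × 41 − 159 = 169.
The group account pays out 6.3 × 159 = 1001.70 in aggregate.
Group total = 169 + 1001.70 = 1170.70.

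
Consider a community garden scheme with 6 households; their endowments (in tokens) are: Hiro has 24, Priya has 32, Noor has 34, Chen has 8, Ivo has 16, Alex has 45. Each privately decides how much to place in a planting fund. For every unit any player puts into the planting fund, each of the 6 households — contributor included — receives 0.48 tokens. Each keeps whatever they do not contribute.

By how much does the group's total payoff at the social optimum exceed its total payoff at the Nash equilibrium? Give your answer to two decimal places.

The private return per contributed unit is 0.48 < 1 for everyone, so the Nash equilibrium is zero contribution and the group total is Σ E_j = 24 + 32 + 34 + 8 + 16 + 45 = 159.
Each contributed unit returns 2.880 to the group, so the social optimum is full contribution by everyone: group total = 2.880 × 159 = 457.92.
Efficiency loss = (2.880 − 1) × 159 = 298.92.

298.92 tokens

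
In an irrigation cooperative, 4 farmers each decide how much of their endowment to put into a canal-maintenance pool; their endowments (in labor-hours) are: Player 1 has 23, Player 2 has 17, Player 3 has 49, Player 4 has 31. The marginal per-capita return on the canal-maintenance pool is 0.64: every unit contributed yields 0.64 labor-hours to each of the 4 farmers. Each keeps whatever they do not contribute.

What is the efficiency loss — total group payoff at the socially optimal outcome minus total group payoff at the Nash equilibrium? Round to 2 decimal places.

187.20 labor-hours

The private return per contributed unit is 0.64 < 1 for everyone, so the Nash equilibrium is zero contribution and the group total is Σ E_j = 23 + 17 + 49 + 31 = 120.
Each contributed unit returns 2.560 to the group, so the social optimum is full contribution by everyone: group total = 2.560 × 120 = 307.20.
Efficiency loss = (2.560 − 1) × 120 = 187.20.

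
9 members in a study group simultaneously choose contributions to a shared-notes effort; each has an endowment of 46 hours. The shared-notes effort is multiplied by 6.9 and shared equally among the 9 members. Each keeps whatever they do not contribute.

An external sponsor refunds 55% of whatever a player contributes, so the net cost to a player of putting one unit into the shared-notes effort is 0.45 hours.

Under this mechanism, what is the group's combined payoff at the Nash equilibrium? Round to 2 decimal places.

3084.30 hours

Under the mechanism each unit contributed yields (6.9/9) / 0.45 = 1.7037 back to its contributor per unit of net cost, which exceeds 1, making full contribution the dominant choice for everyone.
So the Nash equilibrium is full contribution by all 9; the group earns 9 × (46 × 0.55 + 6.9 × 46) = 3084.30.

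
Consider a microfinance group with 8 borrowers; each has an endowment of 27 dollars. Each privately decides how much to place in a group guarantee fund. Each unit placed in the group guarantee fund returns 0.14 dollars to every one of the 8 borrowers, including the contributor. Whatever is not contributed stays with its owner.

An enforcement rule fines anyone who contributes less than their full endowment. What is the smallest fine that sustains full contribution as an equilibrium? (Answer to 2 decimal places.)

23.22 dollars

Given the others contribute fully, the best deviation is to contribute 0 (any partial contribution still incurs the fine and gives up units whose private return 0.14 is below 1).
Deviating from 27 to 0 saves 27 dollars but forfeits the deviator's share of the drop in the group guarantee fund: 0.14 × 27 = 3.78.
So the deviation gain is 27 − 3.78 = 23.22, and the fine must be at least 23.22 dollars to wipe it out.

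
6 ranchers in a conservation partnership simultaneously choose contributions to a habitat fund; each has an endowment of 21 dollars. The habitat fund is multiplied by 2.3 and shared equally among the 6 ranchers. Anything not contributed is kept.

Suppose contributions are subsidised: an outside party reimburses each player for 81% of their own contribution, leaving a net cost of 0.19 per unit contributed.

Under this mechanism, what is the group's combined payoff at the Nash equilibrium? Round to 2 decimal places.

With the mechanism, a contributed unit returns (2.3/6) / 0.19 = 2.0175 per unit of net cost to the contributor — now above 1 — so contributing fully is weakly dominant for every player.
So the Nash equilibrium is full contribution by all 6; the group earns 6 × (21 × 0.81 + 2.3 × 21) = 391.86.

391.86 dollars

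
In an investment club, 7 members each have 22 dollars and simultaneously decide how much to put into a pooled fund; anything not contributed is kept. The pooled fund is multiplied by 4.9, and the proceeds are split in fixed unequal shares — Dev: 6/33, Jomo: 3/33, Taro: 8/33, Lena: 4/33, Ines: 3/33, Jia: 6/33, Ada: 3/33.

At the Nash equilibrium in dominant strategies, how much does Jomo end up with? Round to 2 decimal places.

For player j, contributing a unit is worthwhile iff 4.9 × (j's share) ≥ 1, i.e. iff j's share is at least 0.2041.
Taro alone (share 8/33) is above the threshold, contributing 22; the remaining 6 contribute 0. Total contributed: 22.
Jomo keeps 22 and receives 4.9 × 22 × 3/33 = 9.80 from the pooled fund, for a payoff of 31.80.

31.80 dollars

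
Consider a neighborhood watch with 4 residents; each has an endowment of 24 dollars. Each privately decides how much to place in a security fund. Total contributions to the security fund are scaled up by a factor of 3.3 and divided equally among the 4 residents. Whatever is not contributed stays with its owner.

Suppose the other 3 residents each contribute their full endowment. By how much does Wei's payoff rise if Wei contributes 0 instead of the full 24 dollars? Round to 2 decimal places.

4.20 dollars

Switching from a contribution of 24 to 0 lets Wei keep an extra 24 dollars, but lowers the security fund by 24, which costs Wei their own share of that drop: 3.3/4 × 24 = 19.80.
Net gain = 24 − 19.80 = 4.20. The private return per contributed unit (0.8250) is below 1, so free-riding is indeed the best response regardless of what the others do.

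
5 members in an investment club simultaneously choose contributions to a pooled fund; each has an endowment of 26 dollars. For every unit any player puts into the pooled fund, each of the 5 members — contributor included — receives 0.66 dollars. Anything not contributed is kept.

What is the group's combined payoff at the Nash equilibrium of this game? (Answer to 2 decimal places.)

130.00 dollars

The private return per contributed unit is 0.66 < 1, so contributing 0 is dominant for every player. At the Nash equilibrium everyone keeps their 26, and the group total is 5 × 26 = 130.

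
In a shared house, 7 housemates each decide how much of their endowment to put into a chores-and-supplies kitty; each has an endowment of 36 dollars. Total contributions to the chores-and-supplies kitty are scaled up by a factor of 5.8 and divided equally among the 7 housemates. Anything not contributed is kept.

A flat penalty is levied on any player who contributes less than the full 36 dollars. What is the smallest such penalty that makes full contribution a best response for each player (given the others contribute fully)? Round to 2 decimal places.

Given the others contribute fully, the best deviation is to contribute 0 (any partial contribution still incurs the fine and gives up units whose private return 0.8286 is below 1).
Deviating from 36 to 0 saves 36 dollars but forfeits the deviator's share of the drop in the chores-and-supplies kitty: 5.8/7 × 36 = 29.83.
So the deviation gain is 36 − 29.83 = 6.17, and the fine must be at least 6.17 dollars to wipe it out.

6.17 dollars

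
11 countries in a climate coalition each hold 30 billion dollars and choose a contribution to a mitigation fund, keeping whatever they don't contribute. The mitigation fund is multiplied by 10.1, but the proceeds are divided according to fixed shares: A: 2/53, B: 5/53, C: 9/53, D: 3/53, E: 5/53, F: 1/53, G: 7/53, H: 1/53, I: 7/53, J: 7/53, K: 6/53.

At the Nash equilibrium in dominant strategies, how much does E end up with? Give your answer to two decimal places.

Each unit j contributes comes back to j as 10.1 × (j's share), so j prefers to contribute only if that share exceeds 1/10.1 = 0.0990; otherwise keeping the unit dominates.
C, G, I, J and K clear that bar, contributing 30 each; the remaining 6 contribute 0. Total contributed: 150.
E keeps 30 and receives 10.1 × 150 × 5/53 = 142.92 from the mitigation fund, for a payoff of 172.92.

172.92 billion dollars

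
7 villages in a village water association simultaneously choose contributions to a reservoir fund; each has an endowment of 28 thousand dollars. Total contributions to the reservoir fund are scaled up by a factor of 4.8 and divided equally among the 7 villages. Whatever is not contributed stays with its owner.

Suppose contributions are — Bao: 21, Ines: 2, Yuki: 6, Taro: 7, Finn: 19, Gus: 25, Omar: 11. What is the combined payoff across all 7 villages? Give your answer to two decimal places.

541.80 thousand dollars

Total contributed: 21 + 2 + 6 + 7 + 19 + 25 + 11 = 91; total kept: 7 × 28 − 91 = 105.
The reservoir fund pays out 4.8 × 91 = 436.80 in aggregate.
Group total = 105 + 436.80 = 541.80.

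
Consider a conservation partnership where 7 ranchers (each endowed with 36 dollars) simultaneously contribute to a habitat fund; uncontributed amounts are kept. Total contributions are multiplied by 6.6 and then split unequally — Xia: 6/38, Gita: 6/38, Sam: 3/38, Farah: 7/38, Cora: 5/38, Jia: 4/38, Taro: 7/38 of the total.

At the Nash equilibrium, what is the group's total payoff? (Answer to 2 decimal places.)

1058.40 dollars

For player j, contributing a unit is worthwhile iff 6.6 × (j's share) ≥ 1, i.e. iff j's share is at least 0.1515.
Xia, Gita, Farah and Taro clear that bar, contributing 36 each; the remaining 3 contribute 0. Total contributed: 144.
The habitat fund pays out 6.6 × 144 = 950.40 in total (split across the unequal shares, but the aggregate is all that matters for the group sum).
The 3 free-riders keep 36 each, adding 108. Group total = 108 + 950.40 = 1058.40.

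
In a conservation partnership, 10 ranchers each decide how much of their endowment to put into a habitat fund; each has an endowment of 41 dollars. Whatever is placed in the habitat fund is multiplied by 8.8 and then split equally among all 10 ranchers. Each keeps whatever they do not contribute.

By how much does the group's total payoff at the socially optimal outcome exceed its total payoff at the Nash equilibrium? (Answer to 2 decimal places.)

Each contributed unit returns 8.8/10 = 0.8800 to its contributor — below 1 — so contributing 0 is dominant for every player. At the Nash equilibrium everyone keeps their 41, and the group total is 10 × 41 = 410.
Each contributed unit returns 8.800 to the group as a whole (0.8800 to each of 10 players), which exceeds 1, so the social optimum is full contribution: group total = 8.800 × 410 = 3608.00.
Efficiency loss = 3608.00 − 410 = 3198.00.

3198.00 dollars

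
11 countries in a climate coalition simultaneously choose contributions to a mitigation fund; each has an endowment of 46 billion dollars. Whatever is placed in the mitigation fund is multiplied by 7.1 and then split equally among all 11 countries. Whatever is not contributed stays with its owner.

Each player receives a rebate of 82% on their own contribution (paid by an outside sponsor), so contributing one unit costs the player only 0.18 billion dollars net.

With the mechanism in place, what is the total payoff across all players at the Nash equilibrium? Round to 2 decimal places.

4007.52 billion dollars

Under the mechanism each unit contributed yields (7.1/11) / 0.18 = 3.5859 back to its contributor per unit of net cost, which exceeds 1, making full contribution the dominant choice for everyone.
At the Nash equilibrium everyone contributes 46. Group total payoff = 11 × (46 × 0.82 + 7.1 × 46) = 4007.52.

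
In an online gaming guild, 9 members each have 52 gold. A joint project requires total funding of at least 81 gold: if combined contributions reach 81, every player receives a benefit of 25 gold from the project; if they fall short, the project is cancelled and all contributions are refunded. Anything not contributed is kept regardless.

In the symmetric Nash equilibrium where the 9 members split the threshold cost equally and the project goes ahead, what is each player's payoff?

Equal share of the threshold: 81/9 = 9.
At this profile no one gains by cutting their contribution: any cut drops the total below 81, the project is cancelled, contributions are refunded, and the deviator ends with 52, which is less than 52 − 9 + 25 = 68. Contributing more than 9 just wastes the excess. So contributing exactly 9 is a best response.
Each player's payoff: 52 − 9 + 25 = 68.

68 gold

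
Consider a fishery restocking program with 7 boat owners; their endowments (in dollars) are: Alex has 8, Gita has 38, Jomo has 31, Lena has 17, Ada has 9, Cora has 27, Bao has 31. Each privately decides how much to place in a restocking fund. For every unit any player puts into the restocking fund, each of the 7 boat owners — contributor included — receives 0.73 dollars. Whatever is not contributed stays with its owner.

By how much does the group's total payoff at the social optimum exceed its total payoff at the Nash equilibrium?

The private return per contributed unit is 0.73 < 1 for everyone, so the Nash equilibrium is zero contribution and the group total is Σ E_j = 8 + 38 + 31 + 17 + 9 + 27 + 31 = 161.
Each contributed unit returns 5.110 to the group, so the social optimum is full contribution by everyone: group total = 5.110 × 161 = 822.71.
Efficiency loss = (5.110 − 1) × 161 = 661.71.

661.71 dollars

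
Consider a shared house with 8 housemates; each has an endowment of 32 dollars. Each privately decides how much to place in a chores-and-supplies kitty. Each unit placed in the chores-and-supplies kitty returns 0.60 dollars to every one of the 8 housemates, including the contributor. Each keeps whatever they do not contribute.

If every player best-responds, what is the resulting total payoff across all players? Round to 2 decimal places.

The private return per contributed unit is 0.60 < 1, so contributing 0 is dominant for every player. At the Nash equilibrium everyone keeps their 32, and the group total is 8 × 32 = 256.

256.00 dollars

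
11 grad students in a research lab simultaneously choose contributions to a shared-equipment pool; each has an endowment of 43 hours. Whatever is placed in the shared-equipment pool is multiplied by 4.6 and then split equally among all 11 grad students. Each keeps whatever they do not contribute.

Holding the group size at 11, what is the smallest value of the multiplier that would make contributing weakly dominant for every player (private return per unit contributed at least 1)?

11

A contributed unit returns (multiplier)/11 to its contributor.
This reaches 1 exactly when the multiplier is 11.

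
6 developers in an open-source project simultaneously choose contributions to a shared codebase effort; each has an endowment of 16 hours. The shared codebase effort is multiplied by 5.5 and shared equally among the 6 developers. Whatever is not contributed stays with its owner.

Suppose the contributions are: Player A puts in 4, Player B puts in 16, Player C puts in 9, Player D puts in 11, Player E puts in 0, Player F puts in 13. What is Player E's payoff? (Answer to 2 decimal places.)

64.58 hours

Total contributed: 4 + 16 + 9 + 11 + 0 + 13 = 53.
Each receives 5.5 × 53 / 6 = 48.58 from the shared codebase effort.
Player E keeps 16 − 0 = 16, so Player E's payoff is 16 + 48.58 = 64.58.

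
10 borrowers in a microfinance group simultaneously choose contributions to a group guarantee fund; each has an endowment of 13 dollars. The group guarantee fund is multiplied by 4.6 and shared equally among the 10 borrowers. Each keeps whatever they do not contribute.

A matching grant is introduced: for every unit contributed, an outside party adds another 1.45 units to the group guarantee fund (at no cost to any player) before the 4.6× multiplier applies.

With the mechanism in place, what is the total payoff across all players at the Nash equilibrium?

The effective private return per unit is now 4.6 × 2.45 / 10 = 1.1270 > 1, so every player's dominant strategy flips to full contribution.
So the Nash equilibrium is full contribution by all 10; the group earns 4.6 × 2.45 × 130 = 1465.10.

1465.10 dollars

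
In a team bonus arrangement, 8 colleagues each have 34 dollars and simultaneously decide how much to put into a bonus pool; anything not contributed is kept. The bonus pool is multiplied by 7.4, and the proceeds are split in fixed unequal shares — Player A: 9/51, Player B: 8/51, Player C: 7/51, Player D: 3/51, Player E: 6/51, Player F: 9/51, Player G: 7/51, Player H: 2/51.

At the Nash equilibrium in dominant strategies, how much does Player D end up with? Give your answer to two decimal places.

108.00 dollars

For player j, contributing a unit is worthwhile iff 7.4 × (j's share) ≥ 1, i.e. iff j's share is at least 0.1351.
The shares above 0.1351 belong to Player A, Player B, Player C, Player F and Player G, contributing 34 each; the remaining 3 contribute 0. Total contributed: 170.
Player D keeps 34 and receives 7.4 × 170 × 3/51 = 74.00 from the bonus pool, for a payoff of 108.00.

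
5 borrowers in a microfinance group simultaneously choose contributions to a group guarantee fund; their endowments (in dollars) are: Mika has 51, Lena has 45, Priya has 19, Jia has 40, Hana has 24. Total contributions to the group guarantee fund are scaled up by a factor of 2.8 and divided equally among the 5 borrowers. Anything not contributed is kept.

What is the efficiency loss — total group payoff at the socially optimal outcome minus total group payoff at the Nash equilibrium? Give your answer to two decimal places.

322.20 dollars

The private return per contributed unit is 2.8/5 = 0.5600 < 1 for every player regardless of endowment, so the Nash equilibrium is zero contribution and the group total is Σ E_j = 51 + 45 + 19 + 40 + 24 = 179.
Each contributed unit returns 2.800 to the group, so the social optimum is full contribution by everyone: group total = 2.800 × 179 = 501.20.
Efficiency loss = (2.800 − 1) × 179 = 322.20.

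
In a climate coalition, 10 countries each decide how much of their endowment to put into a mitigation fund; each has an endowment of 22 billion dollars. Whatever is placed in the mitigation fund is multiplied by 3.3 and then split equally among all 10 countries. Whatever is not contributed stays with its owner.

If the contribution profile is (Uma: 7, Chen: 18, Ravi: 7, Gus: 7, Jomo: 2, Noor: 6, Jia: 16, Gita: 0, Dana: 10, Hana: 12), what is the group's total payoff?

Total contributed: 7 + 18 + 7 + 7 + 2 + 6 + 16 + 0 + 10 + 12 = 85; total kept: 10 × 22 − 85 = 135.
The mitigation fund pays out 3.3 × 85 = 280.50 in aggregate.
Group total = 135 + 280.50 = 415.50.

415.50 billion dollars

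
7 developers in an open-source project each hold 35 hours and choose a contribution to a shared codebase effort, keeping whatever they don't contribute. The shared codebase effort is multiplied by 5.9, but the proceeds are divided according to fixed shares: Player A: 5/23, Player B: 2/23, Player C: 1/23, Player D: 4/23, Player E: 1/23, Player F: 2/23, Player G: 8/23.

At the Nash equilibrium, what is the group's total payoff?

A player with share s gets back 5.9·s per unit contributed, so full contribution is dominant for anyone with s > 1/5.9 = 0.1695 and zero contribution is dominant for anyone below.
Player A, Player D and Player G are above the threshold, contributing 35 each; the remaining 4 contribute 0. Total contributed: 105.
The shared codebase effort pays out 5.9 × 105 = 619.50 in total (split across the unequal shares, but the aggregate is all that matters for the group sum).
The 4 free-riders keep 35 each, adding 140. Group total = 140 + 619.50 = 759.50.

759.50 hours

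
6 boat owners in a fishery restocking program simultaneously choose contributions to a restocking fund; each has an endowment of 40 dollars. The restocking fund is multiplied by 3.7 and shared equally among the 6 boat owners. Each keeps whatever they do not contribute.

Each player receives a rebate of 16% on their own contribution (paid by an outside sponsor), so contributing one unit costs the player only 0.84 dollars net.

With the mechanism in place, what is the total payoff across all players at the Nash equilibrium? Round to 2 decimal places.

240.00 dollars

Even with the mechanism, each unit contributed returns only (3.7/6) / 0.84 = 0.7341 per unit of net cost, so contributing nothing is still dominant.
Everyone keeps their endowment and the group total is 6 × 40 = 240.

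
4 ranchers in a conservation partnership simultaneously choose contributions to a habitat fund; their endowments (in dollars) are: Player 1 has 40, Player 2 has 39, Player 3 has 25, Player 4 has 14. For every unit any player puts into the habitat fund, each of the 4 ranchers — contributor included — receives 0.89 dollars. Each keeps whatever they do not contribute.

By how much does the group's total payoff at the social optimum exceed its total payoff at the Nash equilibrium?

302.08 dollars

The private return per contributed unit is 0.89 < 1 for everyone, so the Nash equilibrium is zero contribution and the group total is Σ E_j = 40 + 39 + 25 + 14 = 118.
Each contributed unit returns 3.560 to the group, so the social optimum is full contribution by everyone: group total = 3.560 × 118 = 420.08.
Efficiency loss = (3.560 − 1) × 118 = 302.08.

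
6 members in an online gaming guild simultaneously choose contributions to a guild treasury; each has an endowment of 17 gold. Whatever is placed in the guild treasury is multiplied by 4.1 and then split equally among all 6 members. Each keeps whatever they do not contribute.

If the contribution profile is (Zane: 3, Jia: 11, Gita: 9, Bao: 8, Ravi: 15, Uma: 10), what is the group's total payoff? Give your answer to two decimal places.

Total contributed: 3 + 11 + 9 + 8 + 15 + 10 = 56; total kept: 6 × 17 − 56 = 46.
The guild treasury pays out 4.1 × 56 = 229.60 in aggregate.
Group total = 46 + 229.60 = 275.60.

275.60 gold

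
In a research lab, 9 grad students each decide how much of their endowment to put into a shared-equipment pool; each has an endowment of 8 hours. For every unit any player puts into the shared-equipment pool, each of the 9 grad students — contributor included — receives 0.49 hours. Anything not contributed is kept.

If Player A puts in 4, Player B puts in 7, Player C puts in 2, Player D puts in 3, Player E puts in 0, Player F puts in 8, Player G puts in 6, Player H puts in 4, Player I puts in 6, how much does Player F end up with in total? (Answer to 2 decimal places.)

Total contributed: 4 + 7 + 2 + 3 + 0 + 8 + 6 + 4 + 6 = 40.
Each receives 0.49 × 40 = 19.60 from the shared-equipment pool.
Player F keeps 8 − 8 = 0, so Player F's payoff is 0 + 19.60 = 19.60.

19.60 hours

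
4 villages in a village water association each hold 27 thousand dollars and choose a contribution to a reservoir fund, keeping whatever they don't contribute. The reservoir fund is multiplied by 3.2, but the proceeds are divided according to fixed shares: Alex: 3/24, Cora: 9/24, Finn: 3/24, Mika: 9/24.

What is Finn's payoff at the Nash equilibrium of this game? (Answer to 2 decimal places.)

48.60 thousand dollars

A player with share s gets back 3.2·s per unit contributed, so full contribution is dominant for anyone with s > 1/3.2 = 0.3125 and zero contribution is dominant for anyone below.
Cora and Mika are above the threshold, contributing 27 each; the remaining 2 contribute 0. Total contributed: 54.
Finn keeps 27 and receives 3.2 × 54 × 3/24 = 21.60 from the reservoir fund, for a payoff of 48.60.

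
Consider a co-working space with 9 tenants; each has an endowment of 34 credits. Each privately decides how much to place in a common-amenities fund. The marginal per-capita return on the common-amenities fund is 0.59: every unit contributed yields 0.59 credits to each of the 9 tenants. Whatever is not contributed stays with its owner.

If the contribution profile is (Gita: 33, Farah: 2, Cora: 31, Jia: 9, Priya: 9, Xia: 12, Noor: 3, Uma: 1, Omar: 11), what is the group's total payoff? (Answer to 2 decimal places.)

Total contributed: 33 + 2 + 31 + 9 + 9 + 12 + 3 + 1 + 11 = 111; total kept: 9 × 34 − 111 = 195.
The common-amenities fund pays out 0.59 × 9 × 111 = 589.41 in aggregate.
Group total = 195 + 589.41 = 784.41.

784.41 credits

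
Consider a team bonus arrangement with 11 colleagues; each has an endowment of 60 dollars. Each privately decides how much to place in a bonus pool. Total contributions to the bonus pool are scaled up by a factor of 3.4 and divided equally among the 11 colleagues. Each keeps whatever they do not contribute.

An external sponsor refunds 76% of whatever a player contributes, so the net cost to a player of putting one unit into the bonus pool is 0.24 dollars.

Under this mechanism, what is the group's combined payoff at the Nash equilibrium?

The effective private return per unit is now (3.4/11) / 0.24 = 1.2879 > 1, so every player's dominant strategy flips to full contribution.
At the Nash equilibrium everyone contributes 60. Group total payoff = 11 × (60 × 0.76 + 3.4 × 60) = 2745.60.

2745.60 dollars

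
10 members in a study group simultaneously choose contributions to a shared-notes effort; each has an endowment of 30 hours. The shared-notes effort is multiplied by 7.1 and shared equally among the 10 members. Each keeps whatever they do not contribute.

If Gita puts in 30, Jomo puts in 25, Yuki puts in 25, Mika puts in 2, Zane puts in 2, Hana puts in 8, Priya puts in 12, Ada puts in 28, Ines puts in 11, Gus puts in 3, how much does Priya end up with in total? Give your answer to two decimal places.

121.66 hours

Total contributed: 30 + 25 + 25 + 2 + 2 + 8 + 12 + 28 + 11 + 3 = 146.
Each receives 7.1 × 146 / 10 = 103.66 from the shared-notes effort.
Priya keeps 30 − 12 = 18, so Priya's payoff is 18 + 103.66 = 121.66.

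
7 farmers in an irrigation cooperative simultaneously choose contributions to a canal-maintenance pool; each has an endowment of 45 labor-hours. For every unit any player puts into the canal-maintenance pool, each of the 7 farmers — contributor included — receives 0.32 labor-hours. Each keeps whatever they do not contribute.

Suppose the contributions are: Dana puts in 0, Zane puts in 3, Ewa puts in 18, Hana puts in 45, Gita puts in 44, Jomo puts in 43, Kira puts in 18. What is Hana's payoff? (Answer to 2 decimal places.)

Total contributed: 0 + 3 + 18 + 45 + 44 + 43 + 18 = 171.
Each receives 0.32 × 171 = 54.72 from the canal-maintenance pool.
Hana keeps 45 − 45 = 0, so Hana's payoff is 0 + 54.72 = 54.72.

54.72 labor-hours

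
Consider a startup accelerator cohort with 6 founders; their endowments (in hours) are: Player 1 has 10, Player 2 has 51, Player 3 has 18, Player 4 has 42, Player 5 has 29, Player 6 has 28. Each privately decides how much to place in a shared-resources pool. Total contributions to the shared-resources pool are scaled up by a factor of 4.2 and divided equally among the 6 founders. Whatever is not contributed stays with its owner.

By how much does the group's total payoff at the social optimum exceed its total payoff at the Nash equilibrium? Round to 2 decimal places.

The private return per contributed unit is 4.2/6 = 0.7000 < 1 for every player regardless of endowment, so the Nash equilibrium is zero contribution and the group total is Σ E_j = 10 + 51 + 18 + 42 + 29 + 28 = 178.
Each contributed unit returns 4.200 to the group, so the social optimum is full contribution by everyone: group total = 4.200 × 178 = 747.60.
Efficiency loss = (4.200 − 1) × 178 = 569.60.

569.60 hours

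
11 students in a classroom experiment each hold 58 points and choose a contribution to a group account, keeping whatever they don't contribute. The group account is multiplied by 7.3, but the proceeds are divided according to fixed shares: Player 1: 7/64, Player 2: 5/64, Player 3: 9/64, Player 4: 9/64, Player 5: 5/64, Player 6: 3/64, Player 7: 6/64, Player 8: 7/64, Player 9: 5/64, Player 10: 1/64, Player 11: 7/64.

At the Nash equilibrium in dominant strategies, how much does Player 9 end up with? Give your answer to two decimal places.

124.16 points

For player j, contributing a unit is worthwhile iff 7.3 × (j's share) ≥ 1, i.e. iff j's share is at least 0.1370.
The shares above 0.1370 belong to Player 3 and Player 4, contributing 58 each; the remaining 9 contribute 0. Total contributed: 116.
Player 9 keeps 58 and receives 7.3 × 116 × 5/64 = 66.16 from the group account, for a payoff of 124.16.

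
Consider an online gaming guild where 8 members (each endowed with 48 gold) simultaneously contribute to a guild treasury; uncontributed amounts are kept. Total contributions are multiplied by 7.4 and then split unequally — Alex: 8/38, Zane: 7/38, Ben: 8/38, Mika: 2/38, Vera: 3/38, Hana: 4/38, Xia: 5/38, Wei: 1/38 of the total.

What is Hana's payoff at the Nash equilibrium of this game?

Each unit j contributes comes back to j as 7.4 × (j's share), so j prefers to contribute only if that share exceeds 1/7.4 = 0.1351; otherwise keeping the unit dominates.
The shares above 0.1351 belong to Alex, Zane and Ben, contributing 48 each; the remaining 5 contribute 0. Total contributed: 144.
Hana keeps 48 and receives 7.4 × 144 × 4/38 = 112.17 from the guild treasury, for a payoff of 160.17.

160.17 gold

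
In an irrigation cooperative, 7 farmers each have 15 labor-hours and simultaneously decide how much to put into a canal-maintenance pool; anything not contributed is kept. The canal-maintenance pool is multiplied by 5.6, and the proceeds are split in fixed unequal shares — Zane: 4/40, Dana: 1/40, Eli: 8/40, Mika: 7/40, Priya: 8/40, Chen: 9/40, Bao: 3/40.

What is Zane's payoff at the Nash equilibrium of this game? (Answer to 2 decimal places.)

40.20 labor-hours

A player with share s gets back 5.6·s per unit contributed, so full contribution is dominant for anyone with s > 1/5.6 = 0.1786 and zero contribution is dominant for anyone below.
Eli, Priya and Chen clear that bar, contributing 15 each; the remaining 4 contribute 0. Total contributed: 45.
Zane keeps 15 and receives 5.6 × 45 × 4/40 = 25.20 from the canal-maintenance pool, for a payoff of 40.20.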